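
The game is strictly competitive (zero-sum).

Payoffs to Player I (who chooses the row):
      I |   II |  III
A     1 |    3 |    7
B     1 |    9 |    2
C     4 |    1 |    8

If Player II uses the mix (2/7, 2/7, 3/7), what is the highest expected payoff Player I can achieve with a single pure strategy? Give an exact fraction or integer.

A: (1)·(2/7) + (3)·(2/7) + (7)·(3/7) = 29/7.
B: (1)·(2/7) + (9)·(2/7) + (2)·(3/7) = 26/7.
C: (4)·(2/7) + (1)·(2/7) + (8)·(3/7) = 34/7.
The best pure response is C with expected payoff 34/7.

34/7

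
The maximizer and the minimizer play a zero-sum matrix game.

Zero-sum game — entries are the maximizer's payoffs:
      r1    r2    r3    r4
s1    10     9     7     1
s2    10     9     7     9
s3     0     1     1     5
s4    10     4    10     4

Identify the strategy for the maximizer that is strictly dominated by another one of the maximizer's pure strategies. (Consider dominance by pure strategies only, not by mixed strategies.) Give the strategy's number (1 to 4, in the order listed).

3

Compare s3 with s2: 10 > 0, 9 > 1, 7 > 1, 9 > 5.
So s2 strictly dominates s3 for the maximizer; s3 is strictly dominated.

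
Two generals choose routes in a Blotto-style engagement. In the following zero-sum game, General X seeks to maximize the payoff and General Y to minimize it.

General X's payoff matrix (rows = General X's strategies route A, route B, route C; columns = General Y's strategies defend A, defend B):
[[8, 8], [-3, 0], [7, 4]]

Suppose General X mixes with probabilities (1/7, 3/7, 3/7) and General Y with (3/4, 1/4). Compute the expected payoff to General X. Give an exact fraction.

Against (3/4, 1/4), each row's expected payoff is route A: 8; route B: -9/4; route C: 25/4.
Taking the (1/7, 3/7, 3/7)-weighted average: (1/7)·(8) + (3/7)·(-9/4) + (3/7)·(25/4) = 20/7.

20/7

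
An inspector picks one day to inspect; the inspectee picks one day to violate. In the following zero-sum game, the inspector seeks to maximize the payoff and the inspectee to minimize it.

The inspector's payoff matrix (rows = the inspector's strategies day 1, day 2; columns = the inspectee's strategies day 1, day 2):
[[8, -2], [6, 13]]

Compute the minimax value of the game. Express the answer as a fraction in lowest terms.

116/17

Row minima are -2 and 6, so the inspector's maximin is 6; column maxima are 8 and 13, so the inspectee's minimax is 8. These differ, so the equilibrium is in mixed strategies.
Let the inspector play day 1 with probability p. The inspectee is indifferent when 8p + 6(1−p) = −2p + 13(1−p), giving p = 7/17.
Let the inspectee play day 1 with probability q. The inspector is indifferent when 8q − 2(1−q) = 6q + 13(1−q), giving q = 15/17.
The value is 8·(15/17) + (-2)·(2/17) = 116/17.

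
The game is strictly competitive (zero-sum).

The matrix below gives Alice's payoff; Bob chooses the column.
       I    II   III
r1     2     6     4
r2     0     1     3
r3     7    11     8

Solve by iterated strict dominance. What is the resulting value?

7

Row r1 is strictly dominated by row r3 (7>2, 11>6, 8>4); eliminate r1.
Column III is strictly dominated by I for Bob (0<3, 7<8); eliminate III.
Column II is strictly dominated by I for Bob (0<1, 7<11); eliminate II.
Row r2 is strictly dominated by row r3 (7>0); eliminate r2.
Only (r3, I) remains, with payoff 7.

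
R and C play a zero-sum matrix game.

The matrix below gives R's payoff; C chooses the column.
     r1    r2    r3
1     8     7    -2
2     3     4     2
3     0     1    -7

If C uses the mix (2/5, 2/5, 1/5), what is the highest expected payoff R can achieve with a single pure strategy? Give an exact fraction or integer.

1: (8)·(2/5) + (7)·(2/5) + (-2)·(1/5) = 28/5.
2: (3)·(2/5) + (4)·(2/5) + (2)·(1/5) = 16/5.
3: (0)·(2/5) + (1)·(2/5) + (-7)·(1/5) = -1.
The best pure response is 1 with expected payoff 28/5.

28/5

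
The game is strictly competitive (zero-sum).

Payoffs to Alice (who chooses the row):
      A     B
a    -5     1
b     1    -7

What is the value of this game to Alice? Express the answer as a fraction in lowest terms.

-17/7

Row minima are -5 and -7, so Alice's maximin is -5; column maxima are 1 and 1, so Bob's minimax is 1. These differ, so the equilibrium is in mixed strategies.
Let Alice play a with probability p. Bob is indifferent when −5p + (1−p) = p − 7(1−p), giving p = 4/7.
Let Bob play A with probability q. Alice is indifferent when −5q + (1−q) = q − 7(1−q), giving q = 4/7.
The value is -5·(4/7) + (1)·(3/7) = -17/7.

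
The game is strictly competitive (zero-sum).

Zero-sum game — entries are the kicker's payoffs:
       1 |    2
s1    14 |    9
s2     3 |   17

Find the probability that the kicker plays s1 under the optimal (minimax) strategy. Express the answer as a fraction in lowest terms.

14/19

Row minima are 9 and 3, so the kicker's maximin is 9; column maxima are 14 and 17, so the goalkeeper's minimax is 14. These differ, so the equilibrium is in mixed strategies.
Let the kicker play s1 with probability p. The goalkeeper is indifferent when 14p + 3(1−p) = 9p + 17(1−p), giving p = 14/19.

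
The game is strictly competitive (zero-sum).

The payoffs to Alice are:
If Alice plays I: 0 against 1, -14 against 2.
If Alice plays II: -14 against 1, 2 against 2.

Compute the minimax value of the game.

Row minima are -14 and -14, so Alice's maximin is -14; column maxima are 0 and 2, so Bob's minimax is 0. These differ, so the equilibrium is in mixed strategies.
Let Alice play I with probability p. Bob is indifferent when −14(1−p) = −14p + 2(1−p), giving p = 8/15.
Let Bob play 1 with probability q. Alice is indifferent when −14(1−q) = −14q + 2(1−q), giving q = 8/15.
The value is 0·(8/15) + (-14)·(7/15) = -98/15.

-98/15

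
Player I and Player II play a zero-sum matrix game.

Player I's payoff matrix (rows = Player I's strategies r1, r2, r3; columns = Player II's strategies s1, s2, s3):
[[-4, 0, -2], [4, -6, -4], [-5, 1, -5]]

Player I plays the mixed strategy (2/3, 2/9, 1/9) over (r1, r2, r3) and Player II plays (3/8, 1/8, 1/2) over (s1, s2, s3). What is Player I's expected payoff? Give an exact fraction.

-29/12

Against (3/8, 1/8, 1/2), each row's expected payoff is r1: -5/2; r2: -5/4; r3: -17/4.
Taking the (2/3, 2/9, 1/9)-weighted average: (2/3)·(-5/2) + (2/9)·(-5/4) + (1/9)·(-17/4) = -29/12.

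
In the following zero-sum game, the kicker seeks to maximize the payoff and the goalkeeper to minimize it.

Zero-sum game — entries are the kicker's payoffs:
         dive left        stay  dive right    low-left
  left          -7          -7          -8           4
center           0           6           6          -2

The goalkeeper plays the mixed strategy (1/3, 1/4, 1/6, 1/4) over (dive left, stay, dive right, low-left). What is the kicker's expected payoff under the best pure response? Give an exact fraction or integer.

left: (-7)·(1/3) + (-7)·(1/4) + (-8)·(1/6) + (4)·(1/4) = -53/12.
center: (0)·(1/3) + (6)·(1/4) + (6)·(1/6) + (-2)·(1/4) = 2.
The best pure response is center with expected payoff 2.

2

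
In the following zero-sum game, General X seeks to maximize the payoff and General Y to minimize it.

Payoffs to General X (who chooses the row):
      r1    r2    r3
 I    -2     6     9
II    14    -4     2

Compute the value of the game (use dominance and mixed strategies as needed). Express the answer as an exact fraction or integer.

Column r3 is strictly dominated by r2 for General Y (it gives General X more in every row).
The remaining 2×2 game on (I, II) × (r1, r2) has no saddle point. Let General X play I with probability p; indifference gives −2p + 14(1−p) = 6p − 4(1−p), so p = 9/13.
Similarly General Y's optimal q on r1 is 5/13, and the value is -2·(5/13) + (6)·(8/13) = 38/13.

38/13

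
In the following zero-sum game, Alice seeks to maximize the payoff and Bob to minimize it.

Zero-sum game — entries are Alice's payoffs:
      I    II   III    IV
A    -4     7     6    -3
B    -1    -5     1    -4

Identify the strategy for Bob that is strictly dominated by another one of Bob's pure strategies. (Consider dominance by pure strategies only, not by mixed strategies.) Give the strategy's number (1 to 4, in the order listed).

3

Bob prefers columns that give Alice less. Compare III with I: -4 < 6, -1 < 1.
So I strictly dominates III for Bob; III is strictly dominated.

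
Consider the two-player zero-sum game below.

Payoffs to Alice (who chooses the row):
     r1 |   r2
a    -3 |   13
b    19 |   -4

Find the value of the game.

235/39

Row minima are -3 and -4, so Alice's maximin is -3; column maxima are 19 and 13, so Bob's minimax is 13. These differ, so the equilibrium is in mixed strategies.
Let Alice play a with probability p. Bob is indifferent when −3p + 19(1−p) = 13p − 4(1−p), giving p = 23/39.
Let Bob play r1 with probability q. Alice is indifferent when −3q + 13(1−q) = 19q − 4(1−q), giving q = 17/39.
The value is -3·(17/39) + (13)·(22/39) = 235/39.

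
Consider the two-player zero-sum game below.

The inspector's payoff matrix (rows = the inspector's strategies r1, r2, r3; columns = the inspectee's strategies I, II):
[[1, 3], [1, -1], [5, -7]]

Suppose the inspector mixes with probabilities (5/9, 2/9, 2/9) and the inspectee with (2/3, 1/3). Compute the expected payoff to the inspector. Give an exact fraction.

11/9

Against (2/3, 1/3), each row's expected payoff is r1: 5/3; r2: 1/3; r3: 1.
Taking the (5/9, 2/9, 2/9)-weighted average: (5/9)·(5/3) + (2/9)·(1/3) + (2/9)·(1) = 11/9.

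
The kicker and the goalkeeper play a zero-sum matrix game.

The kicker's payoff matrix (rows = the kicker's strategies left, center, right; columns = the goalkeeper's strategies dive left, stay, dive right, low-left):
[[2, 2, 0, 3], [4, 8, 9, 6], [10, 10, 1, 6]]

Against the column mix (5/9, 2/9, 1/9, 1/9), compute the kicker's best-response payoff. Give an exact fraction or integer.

left: (2)·(5/9) + (2)·(2/9) + (0)·(1/9) + (3)·(1/9) = 17/9.
center: (4)·(5/9) + (8)·(2/9) + (9)·(1/9) + (6)·(1/9) = 17/3.
right: (10)·(5/9) + (10)·(2/9) + (1)·(1/9) + (6)·(1/9) = 77/9.
The best pure response is right with expected payoff 77/9.

77/9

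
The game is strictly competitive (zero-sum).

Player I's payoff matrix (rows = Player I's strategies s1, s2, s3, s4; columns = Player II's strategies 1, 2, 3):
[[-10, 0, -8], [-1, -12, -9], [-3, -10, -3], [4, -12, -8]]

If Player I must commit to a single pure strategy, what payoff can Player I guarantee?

-10

The worst-case payoff for each row is s1: -10, s2: -12, s3: -10, s4: -12.
The best of these is -10.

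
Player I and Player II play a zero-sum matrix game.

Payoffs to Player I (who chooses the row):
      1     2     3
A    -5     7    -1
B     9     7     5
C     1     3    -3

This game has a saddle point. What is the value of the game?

5

Row minima: -5, 5, -3 → Player I's maximin is 5.
Column maxima: 9, 7, 5 → Player II's minimax is 5.
They coincide at (B, 3), so the value is 5.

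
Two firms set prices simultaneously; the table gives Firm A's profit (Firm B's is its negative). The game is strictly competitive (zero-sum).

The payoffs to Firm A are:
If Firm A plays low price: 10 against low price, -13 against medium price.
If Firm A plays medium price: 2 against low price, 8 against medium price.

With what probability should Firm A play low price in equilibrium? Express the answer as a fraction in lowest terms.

Row minima are -13 and 2, so Firm A's maximin is 2; column maxima are 10 and 8, so Firm B's minimax is 8. These differ, so the equilibrium is in mixed strategies.
Let Firm A play low price with probability p. Firm B is indifferent when 10p + 2(1−p) = −13p + 8(1−p), giving p = 6/29.

6/29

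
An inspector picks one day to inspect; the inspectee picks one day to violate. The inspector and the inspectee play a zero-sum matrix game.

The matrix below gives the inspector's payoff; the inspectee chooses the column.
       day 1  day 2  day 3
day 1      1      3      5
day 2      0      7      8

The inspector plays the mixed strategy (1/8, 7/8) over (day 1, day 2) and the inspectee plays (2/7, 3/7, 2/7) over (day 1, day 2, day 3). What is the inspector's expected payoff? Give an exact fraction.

Against (2/7, 3/7, 2/7), each row's expected payoff is day 1: 3; day 2: 37/7.
Taking the (1/8, 7/8)-weighted average: (1/8)·(3) + (7/8)·(37/7) = 5.

5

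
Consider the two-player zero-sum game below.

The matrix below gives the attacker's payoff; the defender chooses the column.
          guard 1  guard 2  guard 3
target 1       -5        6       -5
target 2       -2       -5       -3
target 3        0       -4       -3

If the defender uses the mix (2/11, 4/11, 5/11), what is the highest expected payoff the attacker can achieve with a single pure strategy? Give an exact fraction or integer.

-1

target 1: (-5)·(2/11) + (6)·(4/11) + (-5)·(5/11) = -1.
target 2: (-2)·(2/11) + (-5)·(4/11) + (-3)·(5/11) = -39/11.
target 3: (0)·(2/11) + (-4)·(4/11) + (-3)·(5/11) = -31/11.
The best pure response is target 1 with expected payoff -1.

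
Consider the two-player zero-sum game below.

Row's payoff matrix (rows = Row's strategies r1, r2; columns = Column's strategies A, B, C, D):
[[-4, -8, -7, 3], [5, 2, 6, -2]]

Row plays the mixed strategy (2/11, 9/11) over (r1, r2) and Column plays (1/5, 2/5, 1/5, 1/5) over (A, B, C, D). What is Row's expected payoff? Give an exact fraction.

69/55

Against (1/5, 2/5, 1/5, 1/5), each row's expected payoff is r1: -24/5; r2: 13/5.
Taking the (2/11, 9/11)-weighted average: (2/11)·(-24/5) + (9/11)·(13/5) = 69/55.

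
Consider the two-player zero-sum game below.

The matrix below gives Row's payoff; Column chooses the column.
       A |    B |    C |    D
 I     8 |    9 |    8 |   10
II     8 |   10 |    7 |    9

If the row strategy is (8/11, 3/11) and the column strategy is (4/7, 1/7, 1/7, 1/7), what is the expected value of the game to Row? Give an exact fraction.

646/77

Against (4/7, 1/7, 1/7, 1/7), each row's expected payoff is I: 59/7; II: 58/7.
Taking the (8/11, 3/11)-weighted average: (8/11)·(59/7) + (3/11)·(58/7) = 646/77.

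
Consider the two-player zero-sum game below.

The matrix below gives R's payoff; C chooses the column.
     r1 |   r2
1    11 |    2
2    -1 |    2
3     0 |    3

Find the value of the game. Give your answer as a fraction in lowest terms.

Row 2 is strictly dominated by row 3, so R never plays it.
The remaining 2×2 game on (1, 3) × (r1, r2) has no saddle point. Let R play 1 with probability p; indifference gives 11p = 2p + 3(1−p), so p = 1/4.
Similarly C's optimal q on r1 is 1/12, and the value is 11·(1/12) + (2)·(11/12) = 11/4.

11/4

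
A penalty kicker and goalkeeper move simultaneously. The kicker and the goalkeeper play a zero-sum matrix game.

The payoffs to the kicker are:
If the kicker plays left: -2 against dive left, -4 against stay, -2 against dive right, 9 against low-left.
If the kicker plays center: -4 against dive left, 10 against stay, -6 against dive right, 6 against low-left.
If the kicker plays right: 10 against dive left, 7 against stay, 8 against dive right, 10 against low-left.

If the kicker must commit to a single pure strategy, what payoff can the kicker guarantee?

7

The worst-case payoff for each row is left: -4, center: -6, right: 7.
The best of these is 7.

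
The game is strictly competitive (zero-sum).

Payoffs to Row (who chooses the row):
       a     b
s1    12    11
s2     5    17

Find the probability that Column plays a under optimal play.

Row minima are 11 and 5, so Row's maximin is 11; column maxima are 12 and 17, so Column's minimax is 12. These differ, so the equilibrium is in mixed strategies.
Let Column play a with probability q. Row is indifferent when 12q + 11(1−q) = 5q + 17(1−q), giving q = 6/13.

6/13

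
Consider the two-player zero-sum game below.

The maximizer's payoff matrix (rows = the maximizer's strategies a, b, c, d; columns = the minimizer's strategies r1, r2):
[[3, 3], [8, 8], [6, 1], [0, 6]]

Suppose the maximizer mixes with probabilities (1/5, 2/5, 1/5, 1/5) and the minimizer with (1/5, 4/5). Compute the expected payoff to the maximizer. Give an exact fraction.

Against (1/5, 4/5), each row's expected payoff is a: 3; b: 8; c: 2; d: 24/5.
Taking the (1/5, 2/5, 1/5, 1/5)-weighted average: (1/5)·(3) + (2/5)·(8) + (1/5)·(2) + (1/5)·(24/5) = 129/25.

129/25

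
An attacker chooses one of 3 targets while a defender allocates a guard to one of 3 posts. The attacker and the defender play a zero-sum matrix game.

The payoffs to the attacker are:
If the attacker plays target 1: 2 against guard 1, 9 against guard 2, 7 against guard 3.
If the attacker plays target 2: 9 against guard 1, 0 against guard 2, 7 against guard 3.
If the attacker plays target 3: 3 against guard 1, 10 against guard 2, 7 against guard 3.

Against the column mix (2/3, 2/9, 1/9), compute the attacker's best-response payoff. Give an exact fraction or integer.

61/9

target 1: (2)·(2/3) + (9)·(2/9) + (7)·(1/9) = 37/9.
target 2: (9)·(2/3) + (0)·(2/9) + (7)·(1/9) = 61/9.
target 3: (3)·(2/3) + (10)·(2/9) + (7)·(1/9) = 5.
The best pure response is target 2 with expected payoff 61/9.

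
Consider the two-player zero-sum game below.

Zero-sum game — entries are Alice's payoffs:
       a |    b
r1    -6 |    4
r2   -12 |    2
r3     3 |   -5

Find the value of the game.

-1

Row r2 is strictly dominated by row r1, so Alice never plays it.
The remaining 2×2 game on (r1, r3) × (a, b) has no saddle point. Let Alice play r1 with probability p; indifference gives −6p + 3(1−p) = 4p − 5(1−p), so p = 4/9.
Similarly Bob's optimal q on a is 1/2, and the value is -6·(1/2) + (4)·(1/2) = -1.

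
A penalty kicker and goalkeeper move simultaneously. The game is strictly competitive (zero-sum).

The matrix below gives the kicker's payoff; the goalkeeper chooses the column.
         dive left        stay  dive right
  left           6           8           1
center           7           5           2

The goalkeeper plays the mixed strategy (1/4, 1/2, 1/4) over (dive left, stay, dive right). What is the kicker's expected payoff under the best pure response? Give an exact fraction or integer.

23/4

left: (6)·(1/4) + (8)·(1/2) + (1)·(1/4) = 23/4.
center: (7)·(1/4) + (5)·(1/2) + (2)·(1/4) = 19/4.
The best pure response is left with expected payoff 23/4.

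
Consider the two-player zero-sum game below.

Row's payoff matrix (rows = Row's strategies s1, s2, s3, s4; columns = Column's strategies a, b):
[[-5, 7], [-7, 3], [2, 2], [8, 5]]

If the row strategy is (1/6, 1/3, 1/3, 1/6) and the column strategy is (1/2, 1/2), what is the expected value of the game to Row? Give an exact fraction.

Against (1/2, 1/2), each row's expected payoff is s1: 1; s2: -2; s3: 2; s4: 13/2.
Taking the (1/6, 1/3, 1/3, 1/6)-weighted average: (1/6)·(1) + (1/3)·(-2) + (1/3)·(2) + (1/6)·(13/2) = 5/4.

5/4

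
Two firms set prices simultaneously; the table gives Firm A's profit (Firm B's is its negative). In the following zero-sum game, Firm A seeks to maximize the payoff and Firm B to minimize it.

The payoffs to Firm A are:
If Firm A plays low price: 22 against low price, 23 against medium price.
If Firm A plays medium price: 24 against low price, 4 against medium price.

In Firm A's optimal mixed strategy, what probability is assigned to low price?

Row minima are 22 and 4, so Firm A's maximin is 22; column maxima are 24 and 23, so Firm B's minimax is 23. These differ, so the equilibrium is in mixed strategies.
Let Firm A play low price with probability p. Firm B is indifferent when 22p + 24(1−p) = 23p + 4(1−p), giving p = 20/21.

20/21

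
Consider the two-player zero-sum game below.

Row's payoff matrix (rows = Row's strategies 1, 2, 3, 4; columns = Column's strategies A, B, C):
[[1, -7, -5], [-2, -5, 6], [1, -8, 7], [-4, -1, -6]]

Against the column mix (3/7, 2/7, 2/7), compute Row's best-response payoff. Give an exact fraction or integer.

1: (1)·(3/7) + (-7)·(2/7) + (-5)·(2/7) = -3.
2: (-2)·(3/7) + (-5)·(2/7) + (6)·(2/7) = -4/7.
3: (1)·(3/7) + (-8)·(2/7) + (7)·(2/7) = 1/7.
4: (-4)·(3/7) + (-1)·(2/7) + (-6)·(2/7) = -26/7.
The best pure response is 3 with expected payoff 1/7.

1/7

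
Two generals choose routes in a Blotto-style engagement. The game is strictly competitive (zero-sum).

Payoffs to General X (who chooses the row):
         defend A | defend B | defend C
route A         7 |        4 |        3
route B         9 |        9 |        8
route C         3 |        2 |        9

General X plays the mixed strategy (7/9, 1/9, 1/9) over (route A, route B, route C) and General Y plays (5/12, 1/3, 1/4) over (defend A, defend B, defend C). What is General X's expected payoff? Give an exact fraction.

575/108

Against (5/12, 1/3, 1/4), each row's expected payoff is route A: 5; route B: 35/4; route C: 25/6.
Taking the (7/9, 1/9, 1/9)-weighted average: (7/9)·(5) + (1/9)·(35/4) + (1/9)·(25/6) = 575/108.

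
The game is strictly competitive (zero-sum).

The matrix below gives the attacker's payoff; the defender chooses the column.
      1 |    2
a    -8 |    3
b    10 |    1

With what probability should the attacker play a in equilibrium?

Row minima are -8 and 1, so the attacker's maximin is 1; column maxima are 10 and 3, so the defender's minimax is 3. These differ, so the equilibrium is in mixed strategies.
Let the attacker play a with probability p. The defender is indifferent when −8p + 10(1−p) = 3p + (1−p), giving p = 9/20.

9/20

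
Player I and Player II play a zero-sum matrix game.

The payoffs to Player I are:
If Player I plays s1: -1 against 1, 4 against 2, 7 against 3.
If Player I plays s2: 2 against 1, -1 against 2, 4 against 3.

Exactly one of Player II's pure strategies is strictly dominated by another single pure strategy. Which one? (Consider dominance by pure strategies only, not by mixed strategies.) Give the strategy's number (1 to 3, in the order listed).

3

Player II prefers columns that give Player I less. Compare 3 with 1: -1 < 7, 2 < 4.
So 1 strictly dominates 3 for Player II; 3 is strictly dominated.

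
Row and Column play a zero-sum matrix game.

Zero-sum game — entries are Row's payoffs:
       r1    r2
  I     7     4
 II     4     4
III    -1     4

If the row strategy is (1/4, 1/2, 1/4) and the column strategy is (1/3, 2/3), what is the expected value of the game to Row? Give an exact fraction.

Against (1/3, 2/3), each row's expected payoff is I: 5; II: 4; III: 7/3.
Taking the (1/4, 1/2, 1/4)-weighted average: (1/4)·(5) + (1/2)·(4) + (1/4)·(7/3) = 23/6.

23/6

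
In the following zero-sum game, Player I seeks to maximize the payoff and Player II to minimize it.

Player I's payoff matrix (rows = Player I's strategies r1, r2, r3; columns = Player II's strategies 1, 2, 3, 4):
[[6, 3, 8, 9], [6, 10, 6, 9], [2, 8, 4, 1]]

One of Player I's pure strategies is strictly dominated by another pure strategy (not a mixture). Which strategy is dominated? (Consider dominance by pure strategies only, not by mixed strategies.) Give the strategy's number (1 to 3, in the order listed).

3

Compare r3 with r2: 6 > 2, 10 > 8, 6 > 4, 9 > 1.
So r2 strictly dominates r3 for Player I; r3 is strictly dominated.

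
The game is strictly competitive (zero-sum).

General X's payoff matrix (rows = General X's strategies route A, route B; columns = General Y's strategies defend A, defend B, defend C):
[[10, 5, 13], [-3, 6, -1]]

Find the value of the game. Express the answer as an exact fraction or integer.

Column defend C is strictly dominated by defend A for General Y (it gives General X more in every row).
The remaining 2×2 game on (route A, route B) × (defend A, defend B) has no saddle point. Let General X play route A with probability p; indifference gives 10p − 3(1−p) = 5p + 6(1−p), so p = 9/14.
Similarly General Y's optimal q on defend A is 1/14, and the value is 10·(1/14) + (5)·(13/14) = 75/14.

75/14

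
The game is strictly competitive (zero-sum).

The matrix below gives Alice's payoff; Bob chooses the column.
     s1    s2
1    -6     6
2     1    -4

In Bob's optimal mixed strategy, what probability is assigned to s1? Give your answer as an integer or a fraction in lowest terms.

Row minima are -6 and -4, so Alice's maximin is -4; column maxima are 1 and 6, so Bob's minimax is 1. These differ, so the equilibrium is in mixed strategies.
Let Bob play s1 with probability q. Alice is indifferent when −6q + 6(1−q) = q − 4(1−q), giving q = 10/17.

10/17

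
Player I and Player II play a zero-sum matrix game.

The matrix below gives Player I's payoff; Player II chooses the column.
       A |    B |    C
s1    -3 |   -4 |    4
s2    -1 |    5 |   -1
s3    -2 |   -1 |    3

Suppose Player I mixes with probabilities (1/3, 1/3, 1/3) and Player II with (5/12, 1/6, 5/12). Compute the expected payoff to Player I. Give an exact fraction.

0

Against (5/12, 1/6, 5/12), each row's expected payoff is s1: -1/4; s2: 0; s3: 1/4.
Taking the (1/3, 1/3, 1/3)-weighted average: (1/3)·(-1/4) + (1/3)·(0) + (1/3)·(1/4) = 0.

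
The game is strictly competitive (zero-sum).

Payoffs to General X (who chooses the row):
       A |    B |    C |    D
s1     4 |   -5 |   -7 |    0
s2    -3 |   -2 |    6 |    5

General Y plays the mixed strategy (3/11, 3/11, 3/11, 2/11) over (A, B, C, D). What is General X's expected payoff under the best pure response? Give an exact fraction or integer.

13/11

s1: (4)·(3/11) + (-5)·(3/11) + (-7)·(3/11) + (0)·(2/11) = -24/11.
s2: (-3)·(3/11) + (-2)·(3/11) + (6)·(3/11) + (5)·(2/11) = 13/11.
The best pure response is s2 with expected payoff 13/11.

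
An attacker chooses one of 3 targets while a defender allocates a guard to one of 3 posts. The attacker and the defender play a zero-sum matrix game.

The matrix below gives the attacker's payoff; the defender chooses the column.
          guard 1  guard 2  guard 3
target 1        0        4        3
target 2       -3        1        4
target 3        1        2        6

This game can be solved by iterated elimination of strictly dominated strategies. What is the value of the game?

Row target 2 is strictly dominated by row target 3 (1>-3, 2>1, 6>4); eliminate target 2.
Column guard 3 is strictly dominated by guard 1 for the defender (0<3, 1<6); eliminate guard 3.
Column guard 2 is strictly dominated by guard 1 for the defender (0<4, 1<2); eliminate guard 2.
Row target 1 is strictly dominated by row target 3 (1>0); eliminate target 1.
Only (target 3, guard 1) remains, with payoff 1.

1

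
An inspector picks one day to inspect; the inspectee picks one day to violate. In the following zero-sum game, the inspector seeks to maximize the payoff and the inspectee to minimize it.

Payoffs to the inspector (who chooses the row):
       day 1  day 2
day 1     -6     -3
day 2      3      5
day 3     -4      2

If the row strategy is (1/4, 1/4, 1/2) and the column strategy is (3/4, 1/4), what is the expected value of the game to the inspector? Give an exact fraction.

-27/16

Against (3/4, 1/4), each row's expected payoff is day 1: -21/4; day 2: 7/2; day 3: -5/2.
Taking the (1/4, 1/4, 1/2)-weighted average: (1/4)·(-21/4) + (1/4)·(7/2) + (1/2)·(-5/2) = -27/16.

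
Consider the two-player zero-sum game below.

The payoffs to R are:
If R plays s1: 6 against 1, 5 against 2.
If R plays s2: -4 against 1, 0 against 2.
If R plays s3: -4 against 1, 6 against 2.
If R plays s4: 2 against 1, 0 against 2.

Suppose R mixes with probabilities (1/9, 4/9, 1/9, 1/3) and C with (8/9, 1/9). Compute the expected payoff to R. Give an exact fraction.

-53/81

Against (8/9, 1/9), each row's expected payoff is s1: 53/9; s2: -32/9; s3: -26/9; s4: 16/9.
Taking the (1/9, 4/9, 1/9, 1/3)-weighted average: (1/9)·(53/9) + (4/9)·(-32/9) + (1/9)·(-26/9) + (1/3)·(16/9) = -53/81.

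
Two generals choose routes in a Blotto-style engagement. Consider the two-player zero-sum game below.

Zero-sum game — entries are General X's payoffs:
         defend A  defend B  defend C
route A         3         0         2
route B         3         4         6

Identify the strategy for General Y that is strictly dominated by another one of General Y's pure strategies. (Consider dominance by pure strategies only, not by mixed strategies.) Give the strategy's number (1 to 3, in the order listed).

3

General Y prefers columns that give General X less. Compare defend C with defend B: 0 < 2, 4 < 6.
So defend B strictly dominates defend C for General Y; defend C is strictly dominated.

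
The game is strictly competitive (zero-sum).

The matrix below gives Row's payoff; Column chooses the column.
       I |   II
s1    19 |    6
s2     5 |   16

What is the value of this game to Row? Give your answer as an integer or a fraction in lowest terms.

Row minima are 6 and 5, so Row's maximin is 6; column maxima are 19 and 16, so Column's minimax is 16. These differ, so the equilibrium is in mixed strategies.
Let Row play s1 with probability p. Column is indifferent when 19p + 5(1−p) = 6p + 16(1−p), giving p = 11/24.
Let Column play I with probability q. Row is indifferent when 19q + 6(1−q) = 5q + 16(1−q), giving q = 5/12.
The value is 19·(5/12) + (6)·(7/12) = 137/12.

137/12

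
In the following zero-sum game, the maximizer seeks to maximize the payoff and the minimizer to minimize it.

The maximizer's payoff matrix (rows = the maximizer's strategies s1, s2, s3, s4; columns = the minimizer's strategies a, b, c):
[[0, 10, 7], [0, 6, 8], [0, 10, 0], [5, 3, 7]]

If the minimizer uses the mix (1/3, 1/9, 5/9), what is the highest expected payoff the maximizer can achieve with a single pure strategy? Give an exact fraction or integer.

s1: (0)·(1/3) + (10)·(1/9) + (7)·(5/9) = 5.
s2: (0)·(1/3) + (6)·(1/9) + (8)·(5/9) = 46/9.
s3: (0)·(1/3) + (10)·(1/9) + (0)·(5/9) = 10/9.
s4: (5)·(1/3) + (3)·(1/9) + (7)·(5/9) = 53/9.
The best pure response is s4 with expected payoff 53/9.

53/9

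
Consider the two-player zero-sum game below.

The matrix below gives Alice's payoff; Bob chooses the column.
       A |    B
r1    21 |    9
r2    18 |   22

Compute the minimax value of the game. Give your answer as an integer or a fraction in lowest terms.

75/4

Row minima are 9 and 18, so Alice's maximin is 18; column maxima are 21 and 22, so Bob's minimax is 21. These differ, so the equilibrium is in mixed strategies.
Let Alice play r1 with probability p. Bob is indifferent when 21p + 18(1−p) = 9p + 22(1−p), giving p = 1/4.
Let Bob play A with probability q. Alice is indifferent when 21q + 9(1−q) = 18q + 22(1−q), giving q = 13/16.
The value is 21·(13/16) + (9)·(3/16) = 75/4.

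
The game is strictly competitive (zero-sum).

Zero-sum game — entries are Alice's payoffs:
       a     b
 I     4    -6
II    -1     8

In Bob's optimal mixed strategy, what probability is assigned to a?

Row minima are -6 and -1, so Alice's maximin is -1; column maxima are 4 and 8, so Bob's minimax is 4. These differ, so the equilibrium is in mixed strategies.
Let Bob play a with probability q. Alice is indifferent when 4q − 6(1−q) = −q + 8(1−q), giving q = 14/19.

14/19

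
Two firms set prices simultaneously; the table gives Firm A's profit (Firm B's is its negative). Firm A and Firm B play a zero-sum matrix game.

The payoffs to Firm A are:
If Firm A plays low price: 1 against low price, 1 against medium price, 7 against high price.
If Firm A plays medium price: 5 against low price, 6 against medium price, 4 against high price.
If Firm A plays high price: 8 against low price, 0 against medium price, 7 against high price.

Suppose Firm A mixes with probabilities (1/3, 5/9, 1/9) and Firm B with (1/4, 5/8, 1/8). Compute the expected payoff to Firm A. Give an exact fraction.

95/24

Against (1/4, 5/8, 1/8), each row's expected payoff is low price: 7/4; medium price: 11/2; high price: 23/8.
Taking the (1/3, 5/9, 1/9)-weighted average: (1/3)·(7/4) + (5/9)·(11/2) + (1/9)·(23/8) = 95/24.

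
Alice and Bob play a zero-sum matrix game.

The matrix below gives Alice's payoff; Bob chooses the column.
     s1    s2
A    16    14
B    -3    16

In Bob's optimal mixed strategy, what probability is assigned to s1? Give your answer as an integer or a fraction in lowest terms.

Row minima are 14 and -3, so Alice's maximin is 14; column maxima are 16 and 16, so Bob's minimax is 16. These differ, so the equilibrium is in mixed strategies.
Let Bob play s1 with probability q. Alice is indifferent when 16q + 14(1−q) = −3q + 16(1−q), giving q = 2/21.

2/21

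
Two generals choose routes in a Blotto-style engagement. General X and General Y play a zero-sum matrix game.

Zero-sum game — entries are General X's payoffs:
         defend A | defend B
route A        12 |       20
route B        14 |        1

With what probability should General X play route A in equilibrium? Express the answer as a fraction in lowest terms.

Row minima are 12 and 1, so General X's maximin is 12; column maxima are 14 and 20, so General Y's minimax is 14. These differ, so the equilibrium is in mixed strategies.
Let General X play route A with probability p. General Y is indifferent when 12p + 14(1−p) = 20p + (1−p), giving p = 13/21.

13/21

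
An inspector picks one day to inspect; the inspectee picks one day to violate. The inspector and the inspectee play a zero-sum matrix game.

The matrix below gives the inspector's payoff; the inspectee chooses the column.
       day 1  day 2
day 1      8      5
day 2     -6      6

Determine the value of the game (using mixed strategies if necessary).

26/5

Row minima are 5 and -6, so the inspector's maximin is 5; column maxima are 8 and 6, so the inspectee's minimax is 6. These differ, so the equilibrium is in mixed strategies.
Let the inspector play day 1 with probability p. The inspectee is indifferent when 8p − 6(1−p) = 5p + 6(1−p), giving p = 4/5.
Let the inspectee play day 1 with probability q. The inspector is indifferent when 8q + 5(1−q) = −6q + 6(1−q), giving q = 1/15.
The value is 8·(1/15) + (5)·(14/15) = 26/5.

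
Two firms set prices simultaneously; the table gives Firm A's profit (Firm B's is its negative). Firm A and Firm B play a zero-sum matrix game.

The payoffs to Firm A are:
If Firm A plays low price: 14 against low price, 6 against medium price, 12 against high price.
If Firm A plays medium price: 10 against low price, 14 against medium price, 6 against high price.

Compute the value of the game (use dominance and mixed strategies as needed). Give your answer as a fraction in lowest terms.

Column low price is strictly dominated by high price for Firm B (it gives Firm A more in every row).
The remaining 2×2 game on (low price, medium price) × (medium price, high price) has no saddle point. Let Firm A play low price with probability p; indifference gives 6p + 14(1−p) = 12p + 6(1−p), so p = 4/7.
Similarly Firm B's optimal q on medium price is 3/7, and the value is 6·(3/7) + (12)·(4/7) = 66/7.

66/7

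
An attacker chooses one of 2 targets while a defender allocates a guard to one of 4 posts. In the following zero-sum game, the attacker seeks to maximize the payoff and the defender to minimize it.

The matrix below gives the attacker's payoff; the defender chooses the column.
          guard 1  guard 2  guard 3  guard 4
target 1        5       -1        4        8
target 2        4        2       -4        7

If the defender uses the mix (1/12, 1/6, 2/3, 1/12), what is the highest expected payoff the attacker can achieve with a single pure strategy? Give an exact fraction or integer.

target 1: (5)·(1/12) + (-1)·(1/6) + (4)·(2/3) + (8)·(1/12) = 43/12.
target 2: (4)·(1/12) + (2)·(1/6) + (-4)·(2/3) + (7)·(1/12) = -17/12.
The best pure response is target 1 with expected payoff 43/12.

43/12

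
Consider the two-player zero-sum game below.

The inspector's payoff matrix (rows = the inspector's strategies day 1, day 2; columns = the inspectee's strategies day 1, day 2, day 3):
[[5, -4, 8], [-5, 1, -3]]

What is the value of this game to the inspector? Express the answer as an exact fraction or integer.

Column day 3 is strictly dominated by day 1 for the inspectee (it gives the inspector more in every row).
The remaining 2×2 game on (day 1, day 2) × (day 1, day 2) has no saddle point. Let the inspector play day 1 with probability p; indifference gives 5p − 5(1−p) = −4p + (1−p), so p = 2/5.
Similarly the inspectee's optimal q on day 1 is 1/3, and the value is 5·(1/3) + (-4)·(2/3) = -1.

-1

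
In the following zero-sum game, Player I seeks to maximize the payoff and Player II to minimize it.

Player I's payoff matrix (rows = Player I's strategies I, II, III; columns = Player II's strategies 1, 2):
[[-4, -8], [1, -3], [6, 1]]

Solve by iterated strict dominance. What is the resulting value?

Column 1 is strictly dominated by 2 for Player II (-8<-4, -3<1, 1<6); eliminate 1.
Row II is strictly dominated by row III (1>-3); eliminate II.
Row I is strictly dominated by row III (1>-8); eliminate I.
Only (III, 2) remains, with payoff 1.

1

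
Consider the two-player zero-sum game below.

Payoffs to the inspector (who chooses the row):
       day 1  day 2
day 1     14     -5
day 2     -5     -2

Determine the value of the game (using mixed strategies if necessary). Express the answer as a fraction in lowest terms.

-53/22

Row minima are -5 and -5, so the inspector's maximin is -5; column maxima are 14 and -2, so the inspectee's minimax is -2. These differ, so the equilibrium is in mixed strategies.
Let the inspector play day 1 with probability p. The inspectee is indifferent when 14p − 5(1−p) = −5p − 2(1−p), giving p = 3/22.
Let the inspectee play day 1 with probability q. The inspector is indifferent when 14q − 5(1−q) = −5q − 2(1−q), giving q = 3/22.
The value is 14·(3/22) + (-5)·(19/22) = -53/22.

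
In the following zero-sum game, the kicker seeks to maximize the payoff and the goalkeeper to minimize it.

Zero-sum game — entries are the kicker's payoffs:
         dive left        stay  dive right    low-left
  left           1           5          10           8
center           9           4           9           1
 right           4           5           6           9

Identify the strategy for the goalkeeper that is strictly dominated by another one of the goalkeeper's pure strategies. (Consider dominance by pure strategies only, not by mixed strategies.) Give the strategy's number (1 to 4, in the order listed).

The goalkeeper prefers columns that give the kicker less. Compare dive right with stay: 5 < 10, 4 < 9, 5 < 6.
So stay strictly dominates dive right for the goalkeeper; dive right is strictly dominated.

3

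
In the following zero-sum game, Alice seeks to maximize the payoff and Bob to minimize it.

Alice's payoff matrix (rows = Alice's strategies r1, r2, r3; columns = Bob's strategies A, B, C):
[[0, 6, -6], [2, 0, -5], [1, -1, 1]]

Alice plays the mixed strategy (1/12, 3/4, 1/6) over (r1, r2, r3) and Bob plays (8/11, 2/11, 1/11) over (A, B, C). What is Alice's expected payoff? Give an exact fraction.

119/132

Against (8/11, 2/11, 1/11), each row's expected payoff is r1: 6/11; r2: 1; r3: 7/11.
Taking the (1/12, 3/4, 1/6)-weighted average: (1/12)·(6/11) + (3/4)·(1) + (1/6)·(7/11) = 119/132.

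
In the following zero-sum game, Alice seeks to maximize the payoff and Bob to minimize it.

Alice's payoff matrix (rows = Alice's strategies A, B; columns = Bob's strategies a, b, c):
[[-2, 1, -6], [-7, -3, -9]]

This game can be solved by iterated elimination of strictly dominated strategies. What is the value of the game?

-6

Column b is strictly dominated by a for Bob (-2<1, -7<-3); eliminate b.
Row B is strictly dominated by row A (-2>-7, -6>-9); eliminate B.
Column a is strictly dominated by c for Bob (-6<-2); eliminate a.
Only (A, c) remains, with payoff -6.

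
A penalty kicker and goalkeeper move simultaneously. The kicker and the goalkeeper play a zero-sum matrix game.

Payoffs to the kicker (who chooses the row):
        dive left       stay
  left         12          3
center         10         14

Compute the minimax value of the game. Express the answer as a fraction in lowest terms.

138/13

Row minima are 3 and 10, so the kicker's maximin is 10; column maxima are 12 and 14, so the goalkeeper's minimax is 12. These differ, so the equilibrium is in mixed strategies.
Let the kicker play left with probability p. The goalkeeper is indifferent when 12p + 10(1−p) = 3p + 14(1−p), giving p = 4/13.
Let the goalkeeper play dive left with probability q. The kicker is indifferent when 12q + 3(1−q) = 10q + 14(1−q), giving q = 11/13.
The value is 12·(11/13) + (3)·(2/13) = 138/13.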